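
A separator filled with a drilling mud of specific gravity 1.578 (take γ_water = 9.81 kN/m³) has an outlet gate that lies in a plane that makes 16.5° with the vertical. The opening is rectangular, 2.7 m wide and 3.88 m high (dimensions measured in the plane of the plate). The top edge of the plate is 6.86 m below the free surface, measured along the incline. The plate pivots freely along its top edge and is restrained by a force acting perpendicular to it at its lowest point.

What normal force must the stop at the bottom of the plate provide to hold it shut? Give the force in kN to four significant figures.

P ≈ 734.4 kN

γ = 1.578 × 9.81 = 15.48018 kN/m³.
The plate makes 16.5° with the vertical, i.e. θ = 90° − 16.5° = 73.5° to the horizontal. Measuring y along the incline from the free-surface line, vertical depth h = y·sinθ with sinθ = 0.958820.
The centroid lies 3.88/2 = 1.94 m below the top edge, so y_c = 6.86 + 1.94 = 8.8 m and h_c = 8.8 × 0.958820 = 8.43762 m.
A = 2.7 × 3.88 = 10.476 m².
Resultant F = γ·h_c·A = 15.48018 × 8.43762 × 10.476 = 1368.33 kN.
I_c = b·h³/12 = 2.7 × 3.88³/12 = 13.1425 m⁴.
Centre of pressure: y_p = y_c + I_c/(y_c·A) = 8.8 + 13.1425/(8.8 × 10.476) = 8.8 + 0.142561 = 8.94256 m along the plane.
The resultant acts 1.94 + 0.142561 = 2.08256 m (along the plate) below the hinge at the top edge, so the moment about the hinge is M = F × 2.08256 = 1368.33 × 2.08256 = 2849.63 kN·m.
A normal force at the bottom, 3.88 m from the hinge, must supply this moment: P = 2849.63/3.88 = 734.441 kN.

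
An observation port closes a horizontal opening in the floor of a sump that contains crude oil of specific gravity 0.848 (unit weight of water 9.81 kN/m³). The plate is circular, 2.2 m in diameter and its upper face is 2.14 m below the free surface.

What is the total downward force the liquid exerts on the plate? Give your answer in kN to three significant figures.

F ≈ 67.7 kN

γ = 0.848 × 9.81 = 8.31888 kN/m³.
The plate is horizontal, so pressure is uniform at p = γ·h = 8.31888 × 2.14 = 17.8024 kN/m².
A = π(1.1)² = 3.80133 m².
F = p·A = 17.8024 × 3.80133 = 67.6728 kN.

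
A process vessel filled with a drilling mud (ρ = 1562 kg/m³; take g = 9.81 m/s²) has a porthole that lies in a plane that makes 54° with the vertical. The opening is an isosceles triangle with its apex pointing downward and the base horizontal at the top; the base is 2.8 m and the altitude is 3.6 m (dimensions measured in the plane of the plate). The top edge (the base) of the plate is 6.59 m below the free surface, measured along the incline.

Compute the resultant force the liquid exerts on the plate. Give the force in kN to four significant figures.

γ = ρg = 1562 × 9.81 / 1000 = 15.32322 kN/m³.
The plate makes 54° with the vertical, i.e. θ = 90° − 54° = 36° to the horizontal. Measuring y along the incline from the free-surface line, vertical depth h = y·sinθ with sinθ = 0.587785.
With the apex down, the centroid sits h/3 = 3.6/3 = 1.2 m below the base (the top edge), so y_c = 6.59 + 1.2 = 7.79 m and h_c = 7.79 × 0.587785 = 4.57885 m.
A = ½ × 2.8 × 3.6 = 5.04 m².
Resultant F = γ·h_c·A = 15.32322 × 4.57885 × 5.04 = 353.62 kN.

F ≈ 353.6 kN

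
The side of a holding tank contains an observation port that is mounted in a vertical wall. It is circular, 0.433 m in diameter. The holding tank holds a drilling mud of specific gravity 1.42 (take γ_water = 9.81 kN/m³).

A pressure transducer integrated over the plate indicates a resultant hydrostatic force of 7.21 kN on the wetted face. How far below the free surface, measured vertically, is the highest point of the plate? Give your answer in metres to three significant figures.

d_top ≈ 3.30 m

γ = 1.42 × 9.81 = 13.9302 kN/m³.
A = π(0.2165)² = 0.147254 m².
From F = γ·h_c·A, the centroid depth is h_c = 7.21/(13.9302 × 0.147254) = 3.51488 m.
The centroid is at the centre, 0.2165 m below the top of the plate, so the highest point sits at h_top = 3.51488 − 0.2165 = 3.29838 m below the surface.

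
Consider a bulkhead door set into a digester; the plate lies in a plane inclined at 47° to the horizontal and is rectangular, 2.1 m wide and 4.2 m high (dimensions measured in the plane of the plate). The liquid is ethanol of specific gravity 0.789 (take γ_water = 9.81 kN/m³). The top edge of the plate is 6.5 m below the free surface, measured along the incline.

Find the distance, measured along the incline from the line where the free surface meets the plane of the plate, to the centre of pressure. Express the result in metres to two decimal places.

γ = 0.789 × 9.81 = 7.74009 kN/m³.
Let θ = 47° be the plate's angle to the horizontal; measure y along the incline from where the plane meets the free surface. Vertical depth h = y·sinθ with sinθ = 0.731354.
The centroid lies 4.2/2 = 2.1 m below the top edge, so y_c = 6.5 + 2.1 = 8.6 m and h_c = 8.6 × 0.731354 = 6.28964 m.
A = 2.1 × 4.2 = 8.82 m².
Resultant F = γ·h_c·A = 7.74009 × 6.28964 × 8.82 = 429.379 kN.
I_c = b·h³/12 = 2.1 × 4.2³/12 = 12.9654 m⁴.
Centre of pressure: y_p = y_c + I_c/(y_c·A) = 8.6 + 12.9654/(8.6 × 8.82) = 8.6 + 0.17093 = 8.77093 m along the plane.

y_p = 8.77 m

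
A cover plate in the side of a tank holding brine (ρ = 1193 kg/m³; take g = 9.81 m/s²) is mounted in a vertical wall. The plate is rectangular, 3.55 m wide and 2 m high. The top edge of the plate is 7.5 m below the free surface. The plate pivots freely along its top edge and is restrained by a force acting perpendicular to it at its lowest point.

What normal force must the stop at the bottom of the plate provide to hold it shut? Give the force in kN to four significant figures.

P ≈ 367.0 kN

γ = ρg = 1193 × 9.81 / 1000 = 11.70333 kN/m³.
The centroid lies 2/2 = 1 m below the top edge, so the centroid depth is h_c = 7.5 + 1 = 8.5 m.
A = 3.55 × 2 = 7.1 m².
Resultant F = γ·h_c·A = 11.70333 × 8.5 × 7.1 = 706.296 kN.
I_c = b·h³/12 = 3.55 × 2³/12 = 2.36667 m⁴.
Centre of pressure: y_p = y_c + I_c/(y_c·A) = 8.5 + 2.36667/(8.5 × 7.1) = 8.5 + 0.0392157 = 8.53922 m along the plane.
The resultant acts 1 + 0.0392157 = 1.03922 m (along the plate) below the hinge at the top edge, so the moment about the hinge is M = F × 1.03922 = 706.296 × 1.03922 = 733.997 kN·m.
A normal force at the bottom, 2 m from the hinge, must supply this moment: P = 733.997/2 = 366.998 kN.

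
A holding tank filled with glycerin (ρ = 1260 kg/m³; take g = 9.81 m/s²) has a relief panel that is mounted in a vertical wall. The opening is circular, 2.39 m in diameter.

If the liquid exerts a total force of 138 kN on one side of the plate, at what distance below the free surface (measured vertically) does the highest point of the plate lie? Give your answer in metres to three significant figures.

γ = ρg = 1260 × 9.81 / 1000 = 12.3606 kN/m³.
A = π(1.195)² = 4.48627 m².
From F = γ·h_c·A, the centroid depth is h_c = 138/(12.3606 × 4.48627) = 2.48859 m.
The centroid is at the centre, 1.195 m below the top of the plate, so the highest point sits at h_top = 2.48859 − 1.195 = 1.29359 m below the surface.

d_top ≈ 1.29 m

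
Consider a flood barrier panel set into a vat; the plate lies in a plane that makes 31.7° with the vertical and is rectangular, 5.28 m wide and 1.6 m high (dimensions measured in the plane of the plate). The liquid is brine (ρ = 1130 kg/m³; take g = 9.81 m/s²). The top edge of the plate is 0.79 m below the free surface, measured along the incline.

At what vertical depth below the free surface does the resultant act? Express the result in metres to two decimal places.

γ = ρg = 1130 × 9.81 / 1000 = 11.0853 kN/m³.
The plate makes 31.7° with the vertical, i.e. θ = 90° − 31.7° = 58.3° to the horizontal. Measuring y along the incline from the free-surface line, vertical depth h = y·sinθ with sinθ = 0.850811.
The centroid lies 1.6/2 = 0.8 m below the top edge, so y_c = 0.79 + 0.8 = 1.59 m and h_c = 1.59 × 0.850811 = 1.35279 m.
A = 5.28 × 1.6 = 8.448 m².
Resultant F = γ·h_c·A = 11.0853 × 1.35279 × 8.448 = 126.687 kN.
I_c = b·h³/12 = 5.28 × 1.6³/12 = 1.80224 m⁴.
Centre of pressure: y_p = y_c + I_c/(y_c·A) = 1.59 + 1.80224/(1.59 × 8.448) = 1.59 + 0.134172 = 1.72417 m along the plane.
Vertically, h_p = y_p·sinθ = 1.72417 × 0.850811 = 1.46694 m.

h_p = 1.47 m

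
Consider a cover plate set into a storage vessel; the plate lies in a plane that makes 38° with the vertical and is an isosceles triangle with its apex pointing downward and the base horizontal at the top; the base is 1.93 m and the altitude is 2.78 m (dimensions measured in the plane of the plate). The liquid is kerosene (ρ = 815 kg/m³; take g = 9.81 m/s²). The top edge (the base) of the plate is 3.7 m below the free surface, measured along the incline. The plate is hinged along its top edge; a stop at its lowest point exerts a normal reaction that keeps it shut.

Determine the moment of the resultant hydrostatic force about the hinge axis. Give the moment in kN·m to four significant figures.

γ = ρg = 815 × 9.81 / 1000 = 7.99515 kN/m³.
The plate makes 38° with the vertical, i.e. θ = 90° − 38° = 52° to the horizontal. Measuring y along the incline from the free-surface line, vertical depth h = y·sinθ with sinθ = 0.788011.
With the apex down, the centroid sits h/3 = 2.78/3 = 0.926667 m below the base (the top edge), so y_c = 3.7 + 0.926667 = 4.62667 m and h_c = 4.62667 × 0.788011 = 3.64587 m.
A = ½ × 1.93 × 2.78 = 2.6827 m².
Resultant F = γ·h_c·A = 7.99515 × 3.64587 × 2.6827 = 78.1988 kN.
I_c = b·h³/36 = 1.93 × 2.78³/36 = 1.15183 m⁴.
Centre of pressure: y_p = y_c + I_c/(y_c·A) = 4.62667 + 1.15183/(4.62667 × 2.6827) = 4.62667 + 0.0928 = 4.71947 m along the plane.
The resultant acts 0.926667 + 0.0928 = 1.01947 m (along the plate) below the hinge at the top edge, so the moment about the hinge is M = F × 1.01947 = 78.1988 × 1.01947 = 79.7213 kN·m.

M ≈ 79.72 kN·m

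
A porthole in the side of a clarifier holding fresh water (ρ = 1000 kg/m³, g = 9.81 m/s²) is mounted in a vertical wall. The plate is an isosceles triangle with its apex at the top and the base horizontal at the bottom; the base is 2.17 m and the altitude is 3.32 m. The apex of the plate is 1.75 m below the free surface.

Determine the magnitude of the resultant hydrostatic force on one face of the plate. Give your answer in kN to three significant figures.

F ≈ 140 kN

γ = ρg = 1000 × 9.81 = 9810 N/m³ = 9.81 kN/m³.
With the apex up, the centroid sits 2h/3 = 2 × 3.32/3 = 2.21333 m below the apex, so the centroid depth is h_c = 1.75 + 2.21333 = 3.96333 m.
A = ½ × 2.17 × 3.32 = 3.6022 m².
Resultant F = γ·h_c·A = 9.81 × 3.96333 × 3.6022 = 140.054 kN.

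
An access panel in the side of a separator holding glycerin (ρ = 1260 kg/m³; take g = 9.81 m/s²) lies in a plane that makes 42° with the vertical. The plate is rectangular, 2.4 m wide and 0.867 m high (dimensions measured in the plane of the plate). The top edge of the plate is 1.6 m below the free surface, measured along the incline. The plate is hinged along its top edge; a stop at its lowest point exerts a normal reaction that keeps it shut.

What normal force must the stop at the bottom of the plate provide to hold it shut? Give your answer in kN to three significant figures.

γ = ρg = 1260 × 9.81 / 1000 = 12.3606 kN/m³.
The plate makes 42° with the vertical, i.e. θ = 90° − 42° = 48° to the horizontal. Measuring y along the incline from the free-surface line, vertical depth h = y·sinθ with sinθ = 0.743145.
The centroid lies 0.867/2 = 0.4335 m below the top edge, so y_c = 1.6 + 0.4335 = 2.0335 m and h_c = 2.0335 × 0.743145 = 1.51119 m.
A = 2.4 × 0.867 = 2.0808 m².
Resultant F = γ·h_c·A = 12.3606 × 1.51119 × 2.0808 = 38.8677 kN.
I_c = b·h³/12 = 2.4 × 0.867³/12 = 0.130343 m⁴.
Centre of pressure: y_p = y_c + I_c/(y_c·A) = 2.0335 + 0.130343/(2.0335 × 2.0808) = 2.0335 + 0.0308044 = 2.0643 m along the plane.
The resultant acts 0.4335 + 0.0308044 = 0.464304 m (along the plate) below the hinge at the top edge, so the moment about the hinge is M = F × 0.464304 = 38.8677 × 0.464304 = 18.0464 kN·m.
A normal force at the bottom, 0.867 m from the hinge, must supply this moment: P = 18.0464/0.867 = 20.8148 kN.

P ≈ 20.8 kN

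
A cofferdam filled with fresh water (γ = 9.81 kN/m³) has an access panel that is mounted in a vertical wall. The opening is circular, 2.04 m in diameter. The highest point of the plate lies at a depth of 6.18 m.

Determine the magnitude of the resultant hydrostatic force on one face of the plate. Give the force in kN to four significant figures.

F ≈ 230.9 kN

γ = 9.81 kN/m³.
The centroid is at the centre, 1.02 m below the top of the plate, so the centroid depth is h_c = 6.18 + 1.02 = 7.2 m.
A = π(1.02)² = 3.26851 m².
Resultant F = γ·h_c·A = 9.81 × 7.2 × 3.26851 = 230.861 kN.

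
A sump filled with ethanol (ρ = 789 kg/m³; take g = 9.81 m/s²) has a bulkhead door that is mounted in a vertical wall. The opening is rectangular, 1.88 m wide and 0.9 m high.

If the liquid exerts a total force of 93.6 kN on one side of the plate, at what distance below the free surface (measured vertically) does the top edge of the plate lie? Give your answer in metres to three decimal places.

γ = ρg = 789 × 9.81 / 1000 = 7.74009 kN/m³.
A = 1.88 × 0.9 = 1.692 m².
From F = γ·h_c·A, the centroid depth is h_c = 93.6/(7.74009 × 1.692) = 7.14709 m.
The centroid lies 0.9/2 = 0.45 m below the top edge, so the top edge sits at h_top = 7.14709 − 0.45 = 6.69709 m below the surface.

d_top ≈ 6.697 m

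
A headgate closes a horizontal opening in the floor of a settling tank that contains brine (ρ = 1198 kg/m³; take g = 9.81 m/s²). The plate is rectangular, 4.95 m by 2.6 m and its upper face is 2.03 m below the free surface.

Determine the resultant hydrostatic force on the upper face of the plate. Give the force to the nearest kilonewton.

γ = ρg = 1198 × 9.81 / 1000 = 11.75238 kN/m³.
The plate is horizontal, so pressure is uniform at p = γ·h = 11.75238 × 2.03 = 23.8573 kN/m².
A = 4.95 × 2.6 = 12.87 m².
F = p·A = 23.8573 × 12.87 = 307.043 kN.

F ≈ 307 kN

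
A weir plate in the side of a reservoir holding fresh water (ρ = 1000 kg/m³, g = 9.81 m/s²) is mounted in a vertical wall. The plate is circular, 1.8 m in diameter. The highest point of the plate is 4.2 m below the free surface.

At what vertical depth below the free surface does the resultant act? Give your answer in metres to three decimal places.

h_p = 5.140 m

γ = ρg = 1000 × 9.81 = 9810 N/m³ = 9.81 kN/m³.
The centroid is at the centre, 0.9 m below the top of the plate, so the centroid depth is h_c = 4.2 + 0.9 = 5.1 m.
A = π(0.9)² = 2.54469 m².
Resultant F = γ·h_c·A = 9.81 × 5.1 × 2.54469 = 127.313 kN.
I_c = πr⁴/4 = π × 0.9⁴/4 = 0.5153 m⁴.
Centre of pressure: y_p = y_c + I_c/(y_c·A) = 5.1 + 0.5153/(5.1 × 2.54469) = 5.1 + 0.0397059 = 5.13971 m along the plane.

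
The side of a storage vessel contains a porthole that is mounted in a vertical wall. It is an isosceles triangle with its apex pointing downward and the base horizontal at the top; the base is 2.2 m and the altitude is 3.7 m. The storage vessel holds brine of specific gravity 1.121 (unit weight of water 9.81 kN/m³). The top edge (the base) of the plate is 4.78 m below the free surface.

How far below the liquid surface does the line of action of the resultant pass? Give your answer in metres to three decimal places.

γ = 1.121 × 9.81 = 10.99701 kN/m³.
With the apex down, the centroid sits h/3 = 3.7/3 = 1.23333 m below the base (the top edge), so the centroid depth is h_c = 4.78 + 1.23333 = 6.01333 m.
A = ½ × 2.2 × 3.7 = 4.07 m².
Resultant F = γ·h_c·A = 10.99701 × 6.01333 × 4.07 = 269.144 kN.
I_c = b·h³/36 = 2.2 × 3.7³/36 = 3.09546 m⁴.
Centre of pressure: y_p = y_c + I_c/(y_c·A) = 6.01333 + 3.09546/(6.01333 × 4.07) = 6.01333 + 0.126478 = 6.13981 m along the plane.

h_p = 6.140 m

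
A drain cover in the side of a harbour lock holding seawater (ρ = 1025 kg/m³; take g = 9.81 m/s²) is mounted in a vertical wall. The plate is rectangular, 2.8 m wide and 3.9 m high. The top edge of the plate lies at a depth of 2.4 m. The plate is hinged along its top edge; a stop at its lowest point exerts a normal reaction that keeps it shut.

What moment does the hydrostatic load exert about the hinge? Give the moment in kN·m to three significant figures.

M ≈ 1070 kN·m

γ = ρg = 1025 × 9.81 / 1000 = 10.05525 kN/m³.
The centroid lies 3.9/2 = 1.95 m below the top edge, so the centroid depth is h_c = 2.4 + 1.95 = 4.35 m.
A = 2.8 × 3.9 = 10.92 m².
Resultant F = γ·h_c·A = 10.05525 × 4.35 × 10.92 = 477.644 kN.
I_c = b·h³/12 = 2.8 × 3.9³/12 = 13.8411 m⁴.
Centre of pressure: y_p = y_c + I_c/(y_c·A) = 4.35 + 13.8411/(4.35 × 10.92) = 4.35 + 0.291379 = 4.64138 m along the plane.
The resultant acts 1.95 + 0.291379 = 2.24138 m (along the plate) below the hinge at the top edge, so the moment about the hinge is M = F × 2.24138 = 477.644 × 2.24138 = 1070.58 kN·m.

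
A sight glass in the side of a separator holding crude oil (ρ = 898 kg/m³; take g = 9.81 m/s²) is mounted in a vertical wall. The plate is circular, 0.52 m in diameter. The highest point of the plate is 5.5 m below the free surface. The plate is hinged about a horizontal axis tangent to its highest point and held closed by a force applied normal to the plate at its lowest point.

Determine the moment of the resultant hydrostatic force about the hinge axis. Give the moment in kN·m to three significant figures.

M ≈ 2.83 kN·m

γ = ρg = 898 × 9.81 / 1000 = 8.80938 kN/m³.
The centroid is at the centre, 0.26 m below the top of the plate, so the centroid depth is h_c = 5.5 + 0.26 = 5.76 m.
A = π(0.26)² = 0.212372 m².
Resultant F = γ·h_c·A = 8.80938 × 5.76 × 0.212372 = 10.7762 kN.
I_c = πr⁴/4 = π × 0.26⁴/4 = 0.00358908 m⁴.
Centre of pressure: y_p = y_c + I_c/(y_c·A) = 5.76 + 0.00358908/(5.76 × 0.212372) = 5.76 + 0.00293402 = 5.76293 m along the plane.
The resultant acts 0.26 + 0.00293402 = 0.262934 m (along the plate) below the hinge at the top edge, so the moment about the hinge is M = F × 0.262934 = 10.7762 × 0.262934 = 2.83343 kN·m.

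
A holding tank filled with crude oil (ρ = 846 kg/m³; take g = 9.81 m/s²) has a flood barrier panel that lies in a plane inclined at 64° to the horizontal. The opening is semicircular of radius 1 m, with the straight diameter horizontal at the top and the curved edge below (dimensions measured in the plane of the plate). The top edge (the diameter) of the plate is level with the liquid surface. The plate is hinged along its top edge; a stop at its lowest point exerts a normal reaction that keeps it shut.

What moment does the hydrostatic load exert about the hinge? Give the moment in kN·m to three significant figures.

M ≈ 2.93 kN·m

γ = ρg = 846 × 9.81 / 1000 = 8.29926 kN/m³.
Let θ = 64° be the plate's angle to the horizontal; measure y along the incline from where the plane meets the free surface. Vertical depth h = y·sinθ with sinθ = 0.898794.
The centroid of a semicircle lies 4r/(3π) = 0.424413 m from the diameter, here below the top edge, so y_c = 0.424413 m and h_c = 0.424413 × 0.898794 = 0.38146 m.
A = πr²/2 = π × 1²/2 = 1.5708 m².
Resultant F = γ·h_c·A = 8.29926 × 0.38146 × 1.5708 = 4.97289 kN.
I_c = (π/8 − 8/(9π))·r⁴ = 0.109757 × 1⁴ = 0.109757 m⁴.
Centre of pressure: y_p = y_c + I_c/(y_c·A) = 0.424413 + 0.109757/(0.424413 × 1.5708) = 0.424413 + 0.164635 = 0.589048 m along the plane.
The resultant acts 0.424413 + 0.164635 = 0.589048 m (along the plate) below the hinge at the top edge, so the moment about the hinge is M = F × 0.589048 = 4.97289 × 0.589048 = 2.92927 kN·m.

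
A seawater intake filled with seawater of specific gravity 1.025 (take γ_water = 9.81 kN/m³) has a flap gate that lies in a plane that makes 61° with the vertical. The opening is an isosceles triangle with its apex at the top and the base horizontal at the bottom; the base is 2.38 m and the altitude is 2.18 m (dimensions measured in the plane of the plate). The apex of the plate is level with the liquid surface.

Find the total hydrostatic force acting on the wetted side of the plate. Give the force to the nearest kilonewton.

γ = 1.025 × 9.81 = 10.05525 kN/m³.
The plate makes 61° with the vertical, i.e. θ = 90° − 61° = 29° to the horizontal. Measuring y along the incline from the free-surface line, vertical depth h = y·sinθ with sinθ = 0.484810.
With the apex up, the centroid sits 2h/3 = 2 × 2.18/3 = 1.45333 m below the apex, so y_c = 1.45333 m and h_c = 1.45333 × 0.484810 = 0.704589 m.
A = ½ × 2.38 × 2.18 = 2.5942 m².
Resultant F = γ·h_c·A = 10.05525 × 0.704589 × 2.5942 = 18.3794 kN.

F ≈ 18 kN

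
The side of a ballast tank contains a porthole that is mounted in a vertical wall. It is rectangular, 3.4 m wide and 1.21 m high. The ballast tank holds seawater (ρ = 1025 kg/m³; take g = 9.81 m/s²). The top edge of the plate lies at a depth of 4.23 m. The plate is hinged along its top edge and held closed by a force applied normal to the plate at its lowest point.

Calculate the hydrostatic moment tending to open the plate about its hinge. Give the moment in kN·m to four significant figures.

M ≈ 126.1 kN·m

γ = ρg = 1025 × 9.81 / 1000 = 10.05525 kN/m³.
The centroid lies 1.21/2 = 0.605 m below the top edge, so the centroid depth is h_c = 4.23 + 0.605 = 4.835 m.
A = 3.4 × 1.21 = 4.114 m².
Resultant F = γ·h_c·A = 10.05525 × 4.835 × 4.114 = 200.011 kN.
I_c = b·h³/12 = 3.4 × 1.21³/12 = 0.501942 m⁴.
Centre of pressure: y_p = y_c + I_c/(y_c·A) = 4.835 + 0.501942/(4.835 × 4.114) = 4.835 + 0.0252344 = 4.86023 m along the plane.
The resultant acts 0.605 + 0.0252344 = 0.630234 m (along the plate) below the hinge at the top edge, so the moment about the hinge is M = F × 0.630234 = 200.011 × 0.630234 = 126.054 kN·m.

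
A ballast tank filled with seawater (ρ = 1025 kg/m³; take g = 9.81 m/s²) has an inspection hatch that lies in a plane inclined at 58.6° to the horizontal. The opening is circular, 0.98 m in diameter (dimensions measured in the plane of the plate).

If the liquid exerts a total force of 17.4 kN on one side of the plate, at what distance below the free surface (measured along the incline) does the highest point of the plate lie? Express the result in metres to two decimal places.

γ = ρg = 1025 × 9.81 / 1000 = 10.05525 kN/m³.
A = π(0.49)² = 0.754296 m².
From F = γ·h_c·A, the centroid depth is h_c = 17.4/(10.05525 × 0.754296) = 2.29411 m.
Let θ = 58.6° be the plate's angle to the horizontal; measure y along the incline from where the plane meets the free surface. Vertical depth h = y·sinθ with sinθ = 0.853551.
Along the incline, y_c = h_c/sinθ = 2.29411/0.853551 = 2.68772 m.
The centroid is at the centre, 0.49 m below the top of the plate, so the highest point sits at y_top = 2.68772 − 0.49 = 2.19772 m along the incline.

y_top ≈ 2.20 m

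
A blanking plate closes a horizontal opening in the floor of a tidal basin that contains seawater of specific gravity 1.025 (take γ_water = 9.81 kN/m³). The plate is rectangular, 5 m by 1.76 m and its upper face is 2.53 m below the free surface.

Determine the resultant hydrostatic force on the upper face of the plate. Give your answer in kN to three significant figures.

F ≈ 224 kN

γ = 1.025 × 9.81 = 10.05525 kN/m³.
The plate is horizontal, so pressure is uniform at p = γ·h = 10.05525 × 2.53 = 25.4398 kN/m².
A = 5 × 1.76 = 8.8 m².
F = p·A = 25.4398 × 8.8 = 223.87 kN.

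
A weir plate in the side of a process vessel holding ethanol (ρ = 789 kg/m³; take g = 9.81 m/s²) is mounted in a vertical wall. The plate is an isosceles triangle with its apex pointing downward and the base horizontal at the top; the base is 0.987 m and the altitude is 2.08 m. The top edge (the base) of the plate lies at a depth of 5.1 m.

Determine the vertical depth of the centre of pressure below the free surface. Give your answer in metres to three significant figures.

γ = ρg = 789 × 9.81 / 1000 = 7.74009 kN/m³.
With the apex down, the centroid sits h/3 = 2.08/3 = 0.693333 m below the base (the top edge), so the centroid depth is h_c = 5.1 + 0.693333 = 5.79333 m.
A = ½ × 0.987 × 2.08 = 1.02648 m².
Resultant F = γ·h_c·A = 7.74009 × 5.79333 × 1.02648 = 46.0283 kN.
I_c = b·h³/36 = 0.987 × 2.08³/36 = 0.24672 m⁴.
Centre of pressure: y_p = y_c + I_c/(y_c·A) = 5.79333 + 0.24672/(5.79333 × 1.02648) = 5.79333 + 0.0414883 = 5.83482 m along the plane.

h_p = 5.83 m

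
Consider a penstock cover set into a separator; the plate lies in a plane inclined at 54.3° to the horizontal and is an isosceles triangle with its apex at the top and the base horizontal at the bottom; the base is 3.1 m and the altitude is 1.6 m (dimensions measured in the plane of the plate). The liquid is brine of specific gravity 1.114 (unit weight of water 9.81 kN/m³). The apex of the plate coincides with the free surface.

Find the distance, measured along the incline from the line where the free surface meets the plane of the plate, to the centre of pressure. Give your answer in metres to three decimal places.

γ = 1.114 × 9.81 = 10.92834 kN/m³.
Let θ = 54.3° be the plate's angle to the horizontal; measure y along the incline from where the plane meets the free surface. Vertical depth h = y·sinθ with sinθ = 0.812084.
With the apex up, the centroid sits 2h/3 = 2 × 1.6/3 = 1.06667 m below the apex, so y_c = 1.06667 m and h_c = 1.06667 × 0.812084 = 0.866226 m.
A = ½ × 3.1 × 1.6 = 2.48 m².
Resultant F = γ·h_c·A = 10.92834 × 0.866226 × 2.48 = 23.4767 kN.
I_c = b·h³/36 = 3.1 × 1.6³/36 = 0.352711 m⁴.
Centre of pressure: y_p = y_c + I_c/(y_c·A) = 1.06667 + 0.352711/(1.06667 × 2.48) = 1.06667 + 0.133333 = 1.2 m along the plane.

y_p = 1.200 m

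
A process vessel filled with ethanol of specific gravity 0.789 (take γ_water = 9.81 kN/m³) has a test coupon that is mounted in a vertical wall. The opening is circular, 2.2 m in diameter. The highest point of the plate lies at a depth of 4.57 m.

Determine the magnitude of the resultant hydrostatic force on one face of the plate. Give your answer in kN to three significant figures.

γ = 0.789 × 9.81 = 7.74009 kN/m³.
The centroid is at the centre, 1.1 m below the top of the plate, so the centroid depth is h_c = 4.57 + 1.1 = 5.67 m.
A = π(1.1)² = 3.80133 m².
Resultant F = γ·h_c·A = 7.74009 × 5.67 × 3.80133 = 166.826 kN.

F ≈ 167 kN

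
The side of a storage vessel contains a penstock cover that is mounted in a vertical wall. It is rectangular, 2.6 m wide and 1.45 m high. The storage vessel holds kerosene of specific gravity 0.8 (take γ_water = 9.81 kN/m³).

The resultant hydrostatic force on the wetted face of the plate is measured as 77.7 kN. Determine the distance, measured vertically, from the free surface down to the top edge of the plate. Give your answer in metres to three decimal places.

d_top ≈ 1.901 m

γ = 0.8 × 9.81 = 7.848 kN/m³.
A = 2.6 × 1.45 = 3.77 m².
From F = γ·h_c·A, the centroid depth is h_c = 77.7/(7.848 × 3.77) = 2.62616 m.
The centroid lies 1.45/2 = 0.725 m below the top edge, so the top edge sits at h_top = 2.62616 − 0.725 = 1.90116 m below the surface.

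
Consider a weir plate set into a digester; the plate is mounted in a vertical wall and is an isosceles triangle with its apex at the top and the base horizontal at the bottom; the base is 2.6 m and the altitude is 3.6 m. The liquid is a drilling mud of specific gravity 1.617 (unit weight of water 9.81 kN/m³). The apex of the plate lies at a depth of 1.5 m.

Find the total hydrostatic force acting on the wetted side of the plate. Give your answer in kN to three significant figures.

γ = 1.617 × 9.81 = 15.86277 kN/m³.
With the apex up, the centroid sits 2h/3 = 2 × 3.6/3 = 2.4 m below the apex, so the centroid depth is h_c = 1.5 + 2.4 = 3.9 m.
A = ½ × 2.6 × 3.6 = 4.68 m².
Resultant F = γ·h_c·A = 15.86277 × 3.9 × 4.68 = 289.527 kN.

F ≈ 290 kN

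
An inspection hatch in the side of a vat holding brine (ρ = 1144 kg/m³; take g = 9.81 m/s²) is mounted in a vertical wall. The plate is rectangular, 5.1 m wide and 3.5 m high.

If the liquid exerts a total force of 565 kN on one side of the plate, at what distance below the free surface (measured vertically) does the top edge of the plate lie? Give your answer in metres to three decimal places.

d_top ≈ 1.070 m

γ = ρg = 1144 × 9.81 / 1000 = 11.22264 kN/m³.
A = 5.1 × 3.5 = 17.85 m².
From F = γ·h_c·A, the centroid depth is h_c = 565/(11.22264 × 17.85) = 2.82043 m.
The centroid lies 3.5/2 = 1.75 m below the top edge, so the top edge sits at h_top = 2.82043 − 1.75 = 1.07043 m below the surface.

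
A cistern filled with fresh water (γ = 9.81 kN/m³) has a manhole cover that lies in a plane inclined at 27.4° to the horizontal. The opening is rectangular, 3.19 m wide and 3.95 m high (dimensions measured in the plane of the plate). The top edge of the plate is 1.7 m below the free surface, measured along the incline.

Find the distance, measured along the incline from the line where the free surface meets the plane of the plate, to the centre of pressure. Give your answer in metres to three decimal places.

γ = 9.81 kN/m³.
Let θ = 27.4° be the plate's angle to the horizontal; measure y along the incline from where the plane meets the free surface. Vertical depth h = y·sinθ with sinθ = 0.460200.
The centroid lies 3.95/2 = 1.975 m below the top edge, so y_c = 1.7 + 1.975 = 3.675 m and h_c = 3.675 × 0.460200 = 1.69123 m.
A = 3.19 × 3.95 = 12.6005 m².
Resultant F = γ·h_c·A = 9.81 × 1.69123 × 12.6005 = 209.054 kN.
I_c = b·h³/12 = 3.19 × 3.95³/12 = 16.3833 m⁴.
Centre of pressure: y_p = y_c + I_c/(y_c·A) = 3.675 + 16.3833/(3.675 × 12.6005) = 3.675 + 0.353799 = 4.0288 m along the plane.

y_p = 4.029 m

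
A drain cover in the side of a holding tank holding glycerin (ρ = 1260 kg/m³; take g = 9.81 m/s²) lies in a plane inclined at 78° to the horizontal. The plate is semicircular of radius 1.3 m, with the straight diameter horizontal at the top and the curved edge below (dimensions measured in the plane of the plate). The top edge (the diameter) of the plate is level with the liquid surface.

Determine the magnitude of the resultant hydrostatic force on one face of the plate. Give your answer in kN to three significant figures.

γ = ρg = 1260 × 9.81 / 1000 = 12.3606 kN/m³.
Let θ = 78° be the plate's angle to the horizontal; measure y along the incline from where the plane meets the free surface. Vertical depth h = y·sinθ with sinθ = 0.978148.
The centroid of a semicircle lies 4r/(3π) = 0.551737 m from the diameter, here below the top edge, so y_c = 0.551737 m and h_c = 0.551737 × 0.978148 = 0.53968 m.
A = πr²/2 = π × 1.3²/2 = 2.65465 m².
Resultant F = γ·h_c·A = 12.3606 × 0.53968 × 2.65465 = 17.7086 kN.

F ≈ 17.7 kN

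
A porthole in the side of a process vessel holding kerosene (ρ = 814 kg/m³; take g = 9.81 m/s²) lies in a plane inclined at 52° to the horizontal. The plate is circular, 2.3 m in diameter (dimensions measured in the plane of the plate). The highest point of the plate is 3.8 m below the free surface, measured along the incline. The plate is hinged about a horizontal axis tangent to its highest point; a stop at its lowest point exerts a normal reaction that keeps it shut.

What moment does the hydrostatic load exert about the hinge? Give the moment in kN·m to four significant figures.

γ = ρg = 814 × 9.81 / 1000 = 7.98534 kN/m³.
Let θ = 52° be the plate's angle to the horizontal; measure y along the incline from where the plane meets the free surface. Vertical depth h = y·sinθ with sinθ = 0.788011.
The centroid is at the centre, 1.15 m below the top of the plate, so y_c = 3.8 + 1.15 = 4.95 m and h_c = 4.95 × 0.788011 = 3.90065 m.
A = π(1.15)² = 4.15476 m².
Resultant F = γ·h_c·A = 7.98534 × 3.90065 × 4.15476 = 129.413 kN.
I_c = πr⁴/4 = π × 1.15⁴/4 = 1.37367 m⁴.
Centre of pressure: y_p = y_c + I_c/(y_c·A) = 4.95 + 1.37367/(4.95 × 4.15476) = 4.95 + 0.066793 = 5.01679 m along the plane.
The resultant acts 1.15 + 0.066793 = 1.21679 m (along the plate) below the hinge at the top edge, so the moment about the hinge is M = F × 1.21679 = 129.413 × 1.21679 = 157.468 kN·m.

M ≈ 157.5 kN·m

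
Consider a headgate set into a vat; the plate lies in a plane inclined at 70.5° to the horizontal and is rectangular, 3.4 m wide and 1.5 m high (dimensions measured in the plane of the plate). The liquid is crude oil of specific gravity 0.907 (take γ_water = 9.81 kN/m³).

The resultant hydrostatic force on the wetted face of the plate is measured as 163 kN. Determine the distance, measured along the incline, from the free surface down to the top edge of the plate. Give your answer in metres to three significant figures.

γ = 0.907 × 9.81 = 8.89767 kN/m³.
A = 3.4 × 1.5 = 5.1 m².
From F = γ·h_c·A, the centroid depth is h_c = 163/(8.89767 × 5.1) = 3.59204 m.
Let θ = 70.5° be the plate's angle to the horizontal; measure y along the incline from where the plane meets the free surface. Vertical depth h = y·sinθ with sinθ = 0.942641.
Along the incline, y_c = h_c/sinθ = 3.59204/0.942641 = 3.81061 m.
The centroid lies 1.5/2 = 0.75 m below the top edge, so the top edge sits at y_top = 3.81061 − 0.75 = 3.06061 m along the incline.

y_top ≈ 3.06 m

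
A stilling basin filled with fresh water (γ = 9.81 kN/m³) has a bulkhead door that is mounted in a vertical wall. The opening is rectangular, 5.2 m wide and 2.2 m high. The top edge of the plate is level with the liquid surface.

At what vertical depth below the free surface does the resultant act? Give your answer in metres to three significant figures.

γ = 9.81 kN/m³.
The centroid lies 2.2/2 = 1.1 m below the top edge, so the centroid depth is h_c = 1.1 m.
A = 5.2 × 2.2 = 11.44 m².
Resultant F = γ·h_c·A = 9.81 × 1.1 × 11.44 = 123.449 kN.
I_c = b·h³/12 = 5.2 × 2.2³/12 = 4.61413 m⁴.
Centre of pressure: y_p = y_c + I_c/(y_c·A) = 1.1 + 4.61413/(1.1 × 11.44) = 1.1 + 0.366666 = 1.46667 m along the plane.

h_p = 1.47 m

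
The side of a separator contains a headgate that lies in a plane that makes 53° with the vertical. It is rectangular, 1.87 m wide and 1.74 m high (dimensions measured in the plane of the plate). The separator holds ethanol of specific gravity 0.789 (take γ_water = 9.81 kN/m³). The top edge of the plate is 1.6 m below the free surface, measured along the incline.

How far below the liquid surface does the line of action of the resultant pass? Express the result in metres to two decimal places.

γ = 0.789 × 9.81 = 7.74009 kN/m³.
The plate makes 53° with the vertical, i.e. θ = 90° − 53° = 37° to the horizontal. Measuring y along the incline from the free-surface line, vertical depth h = y·sinθ with sinθ = 0.601815.
The centroid lies 1.74/2 = 0.87 m below the top edge, so y_c = 1.6 + 0.87 = 2.47 m and h_c = 2.47 × 0.601815 = 1.48648 m.
A = 1.87 × 1.74 = 3.2538 m².
Resultant F = γ·h_c·A = 7.74009 × 1.48648 × 3.2538 = 37.4366 kN.
I_c = b·h³/12 = 1.87 × 1.74³/12 = 0.820934 m⁴.
Centre of pressure: y_p = y_c + I_c/(y_c·A) = 2.47 + 0.820934/(2.47 × 3.2538) = 2.47 + 0.102146 = 2.57215 m along the plane.
Vertically, h_p = y_p·sinθ = 2.57215 × 0.601815 = 1.54796 m.

h_p = 1.55 m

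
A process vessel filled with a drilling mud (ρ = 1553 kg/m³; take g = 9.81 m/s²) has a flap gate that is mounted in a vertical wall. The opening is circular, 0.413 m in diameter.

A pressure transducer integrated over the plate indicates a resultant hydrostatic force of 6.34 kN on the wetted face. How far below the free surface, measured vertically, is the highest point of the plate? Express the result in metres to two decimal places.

d_top ≈ 2.90 m

γ = ρg = 1553 × 9.81 / 1000 = 15.23493 kN/m³.
A = π(0.2065)² = 0.133965 m².
From F = γ·h_c·A, the centroid depth is h_c = 6.34/(15.23493 × 0.133965) = 3.1064 m.
The centroid is at the centre, 0.2065 m below the top of the plate, so the highest point sits at h_top = 3.1064 − 0.2065 = 2.8999 m below the surface.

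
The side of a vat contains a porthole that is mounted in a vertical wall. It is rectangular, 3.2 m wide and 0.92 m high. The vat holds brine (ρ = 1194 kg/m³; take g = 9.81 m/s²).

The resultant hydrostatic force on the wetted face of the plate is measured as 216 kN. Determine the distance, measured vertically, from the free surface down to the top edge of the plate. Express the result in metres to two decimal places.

d_top ≈ 5.80 m

γ = ρg = 1194 × 9.81 / 1000 = 11.71314 kN/m³.
A = 3.2 × 0.92 = 2.944 m².
From F = γ·h_c·A, the centroid depth is h_c = 216/(11.71314 × 2.944) = 6.26387 m.
The centroid lies 0.92/2 = 0.46 m below the top edge, so the top edge sits at h_top = 6.26387 − 0.46 = 5.80387 m below the surface.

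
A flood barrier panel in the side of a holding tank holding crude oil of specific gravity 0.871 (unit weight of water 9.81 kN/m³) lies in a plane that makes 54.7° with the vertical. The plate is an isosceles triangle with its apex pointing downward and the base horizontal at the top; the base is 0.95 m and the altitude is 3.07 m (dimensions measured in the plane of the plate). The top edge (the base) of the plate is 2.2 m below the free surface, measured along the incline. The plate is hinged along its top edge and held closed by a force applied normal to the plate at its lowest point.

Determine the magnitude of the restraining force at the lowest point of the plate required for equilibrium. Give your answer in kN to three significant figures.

γ = 0.871 × 9.81 = 8.54451 kN/m³.
The plate makes 54.7° with the vertical, i.e. θ = 90° − 54.7° = 35.3° to the horizontal. Measuring y along the incline from the free-surface line, vertical depth h = y·sinθ with sinθ = 0.577858.
With the apex down, the centroid sits h/3 = 3.07/3 = 1.02333 m below the base (the top edge), so y_c = 2.2 + 1.02333 = 3.22333 m and h_c = 3.22333 × 0.577858 = 1.86263 m.
A = ½ × 0.95 × 3.07 = 1.45825 m².
Resultant F = γ·h_c·A = 8.54451 × 1.86263 × 1.45825 = 23.2084 kN.
I_c = b·h³/36 = 0.95 × 3.07³/36 = 0.763548 m⁴.
Centre of pressure: y_p = y_c + I_c/(y_c·A) = 3.22333 + 0.763548/(3.22333 × 1.45825) = 3.22333 + 0.162442 = 3.38577 m along the plane.
The resultant acts 1.02333 + 0.162442 = 1.18577 m (along the plate) below the hinge at the top edge, so the moment about the hinge is M = F × 1.18577 = 23.2084 × 1.18577 = 27.5198 kN·m.
A normal force at the bottom, 3.07 m from the hinge, must supply this moment: P = 27.5198/3.07 = 8.9641 kN.

P ≈ 8.96 kN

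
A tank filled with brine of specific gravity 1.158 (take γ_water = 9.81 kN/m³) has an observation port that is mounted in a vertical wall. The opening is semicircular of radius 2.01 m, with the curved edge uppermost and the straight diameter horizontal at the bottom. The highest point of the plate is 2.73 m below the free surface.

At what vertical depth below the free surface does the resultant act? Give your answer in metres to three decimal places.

h_p = 3.960 m

γ = 1.158 × 9.81 = 11.35998 kN/m³.
The centroid lies 4r/(3π) = 0.85307 m above the diameter, so r − 4r/(3π) = 2.01 − 0.85307 = 1.15693 m below the topmost point, so the centroid depth is h_c = 2.73 + 1.15693 = 3.88693 m.
A = πr²/2 = π × 2.01²/2 = 6.34617 m².
Resultant F = γ·h_c·A = 11.35998 × 3.88693 × 6.34617 = 280.218 kN.
I_c = (π/8 − 8/(9π))·r⁴ = 0.109757 × 2.01⁴ = 1.7915 m⁴.
Centre of pressure: y_p = y_c + I_c/(y_c·A) = 3.88693 + 1.7915/(3.88693 × 6.34617) = 3.88693 + 0.072627 = 3.95956 m along the plane.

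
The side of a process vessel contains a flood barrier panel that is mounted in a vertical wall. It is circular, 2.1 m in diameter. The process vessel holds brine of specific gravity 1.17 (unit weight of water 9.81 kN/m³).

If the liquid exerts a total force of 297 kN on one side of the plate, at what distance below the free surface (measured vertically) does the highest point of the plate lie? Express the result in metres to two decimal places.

d_top ≈ 6.42 m

γ = 1.17 × 9.81 = 11.4777 kN/m³.
A = π(1.05)² = 3.46361 m².
From F = γ·h_c·A, the centroid depth is h_c = 297/(11.4777 × 3.46361) = 7.47089 m.
The centroid is at the centre, 1.05 m below the top of the plate, so the highest point sits at h_top = 7.47089 − 1.05 = 6.42089 m below the surface.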